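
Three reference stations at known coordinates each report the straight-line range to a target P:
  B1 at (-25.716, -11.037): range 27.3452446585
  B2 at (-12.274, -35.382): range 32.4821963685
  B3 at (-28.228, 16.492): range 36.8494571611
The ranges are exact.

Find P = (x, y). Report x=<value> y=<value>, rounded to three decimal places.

x=1.121 y=-5.790

eq1: (x + 25.716)² + (y + 11.037)² = 27.3452446585²
eq2: (x + 12.274)² + (y + 35.382)² = 32.4821963685²
eq3: (x + 28.228)² + (y − 16.492)² = 36.8494571611²
eq3−eq1, eq3−eq2 (x²,y² cancel):
  5.024·x − 55.058·y = 324.442065
  31.908·x − 103.748·y = 636.520364
det = 5.024·-103.748 − -55.058·31.908 = 1235.560712
x = (324.442065·-103.748 − -55.058·636.520364) / 1235.560712 = 1.121210
y = (5.024·636.520364 − 324.442065·31.908) / 1235.560712 = -5.790423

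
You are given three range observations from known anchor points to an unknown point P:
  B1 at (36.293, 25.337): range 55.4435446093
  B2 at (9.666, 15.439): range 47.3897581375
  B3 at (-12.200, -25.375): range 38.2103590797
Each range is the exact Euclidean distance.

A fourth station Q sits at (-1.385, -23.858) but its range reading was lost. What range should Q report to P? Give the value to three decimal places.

27.715

eq1: (x − 36.293)² + (y − 25.337)² = 55.4435446093²
eq2: (x − 9.666)² + (y − 15.439)² = 47.3897581375²
eq3: (x + 12.200)² + (y + 25.375)² = 38.2103590797²
eq2−eq3, eq2−eq1 (x²,y² cancel):
  -43.732·x − 81.628·y = 1246.693983
  53.254·x + 19.796·y = 799.153678
det = -43.732·19.796 − -81.628·53.254 = 3481.298840
x = (1246.693983·19.796 − -81.628·799.153678) / 3481.298840 = 25.827392
y = (-43.732·799.153678 − 1246.693983·53.254) / 3481.298840 = -29.109834
|P − Q| = √((25.827392 − -1.385)² + (-29.109834 − -23.858)²) = 27.714546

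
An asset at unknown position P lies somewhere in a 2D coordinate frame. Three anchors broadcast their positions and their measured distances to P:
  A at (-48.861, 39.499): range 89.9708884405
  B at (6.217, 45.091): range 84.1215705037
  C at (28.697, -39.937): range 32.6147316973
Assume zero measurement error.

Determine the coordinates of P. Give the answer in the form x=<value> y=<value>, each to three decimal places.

eq1: (x + 48.861)² + (y − 39.499)² = 89.9708884405²
eq2: (x − 6.217)² + (y − 45.091)² = 84.1215705037²
eq3: (x − 28.697)² + (y + 39.937)² = 32.6147316973²
eq2−eq1, eq2−eq3 (x²,y² cancel):
  -110.156·x − 11.184·y = 857.396809
  44.960·x − 170.056·y = 6359.350308
det = -110.156·-170.056 − -11.184·44.960 = 19235.521376
x = (857.396809·-170.056 − -11.184·6359.350308) / 19235.521376 = -3.882530
y = (-110.156·6359.350308 − 857.396809·44.960) / 19235.521376 = -38.422101

x=-3.883 y=-38.422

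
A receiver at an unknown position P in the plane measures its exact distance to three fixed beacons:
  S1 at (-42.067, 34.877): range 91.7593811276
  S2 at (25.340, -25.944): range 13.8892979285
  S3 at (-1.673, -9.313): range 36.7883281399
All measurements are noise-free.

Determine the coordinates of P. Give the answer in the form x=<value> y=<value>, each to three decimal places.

x=34.579 y=-15.573

eq1: (x + 42.067)² + (y − 34.877)² = 91.7593811276²
eq2: (x − 25.340)² + (y + 25.944)² = 13.8892979285²
eq3: (x + 1.673)² + (y + 9.313)² = 36.7883281399²
eq2−eq3, eq2−eq1 (x²,y² cancel):
  -54.026·x + 33.262·y = -2386.144328
  -134.814·x + 121.642·y = -6556.040546
det = -54.026·121.642 − 33.262·-134.814 = -2087.647424
x = (-2386.144328·121.642 − 33.262·-6556.040546) / -2087.647424 = 34.578802
y = (-54.026·-6556.040546 − -2386.144328·-134.814) / -2087.647424 = -15.573025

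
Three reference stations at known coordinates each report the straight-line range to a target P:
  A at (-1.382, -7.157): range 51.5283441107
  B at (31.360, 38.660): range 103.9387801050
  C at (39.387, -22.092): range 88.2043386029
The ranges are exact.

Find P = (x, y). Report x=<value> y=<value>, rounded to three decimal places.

eq1: (x + 1.382)² + (y + 7.157)² = 51.5283441107²
eq2: (x − 31.360)² + (y − 38.660)² = 103.9387801050²
eq3: (x − 39.387)² + (y + 22.092)² = 88.2043386029²
eq2−eq1, eq2−eq3 (x²,y² cancel):
  -65.484·x − 91.634·y = 5723.187136
  16.054·x − 121.504·y = 2584.611694
det = -65.484·-121.504 − -91.634·16.054 = 9427.660172
x = (5723.187136·-121.504 − -91.634·2584.611694) / 9427.660172 = -48.638985
y = (-65.484·2584.611694 − 5723.187136·16.054) / 9427.660172 = -27.698364

x=-48.639 y=-27.698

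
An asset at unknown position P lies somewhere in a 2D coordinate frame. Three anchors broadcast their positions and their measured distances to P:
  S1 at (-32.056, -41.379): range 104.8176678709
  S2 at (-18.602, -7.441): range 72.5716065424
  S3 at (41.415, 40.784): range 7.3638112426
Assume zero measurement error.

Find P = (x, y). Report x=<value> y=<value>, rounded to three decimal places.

eq1: (x + 32.056)² + (y + 41.379)² = 104.8176678709²
eq2: (x + 18.602)² + (y + 7.441)² = 72.5716065424²
eq3: (x − 41.415)² + (y − 40.784)² = 7.3638112426²
eq3−eq2, eq3−eq1 (x²,y² cancel):
  -120.034·x − 96.450·y = -8189.546356
  -146.942·x − 164.326·y = -11571.245886
det = -120.034·-164.326 − -96.450·-146.942 = 5552.151184
x = (-8189.546356·-164.326 − -96.450·-11571.245886) / 5552.151184 = 41.372924
y = (-120.034·-11571.245886 − -8189.546356·-146.942) / 5552.151184 = 33.420309

x=41.373 y=33.420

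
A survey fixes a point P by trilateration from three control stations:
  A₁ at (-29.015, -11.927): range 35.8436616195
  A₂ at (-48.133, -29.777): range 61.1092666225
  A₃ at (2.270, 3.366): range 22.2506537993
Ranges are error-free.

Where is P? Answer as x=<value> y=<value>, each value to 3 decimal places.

eq1: (x + 29.015)² + (y + 11.927)² = 35.8436616195²
eq2: (x + 48.133)² + (y + 29.777)² = 61.1092666225²
eq3: (x − 2.270)² + (y − 3.366)² = 22.2506537993²
eq3−eq1, eq3−eq2 (x²,y² cancel):
  -62.570·x − 30.586·y = 177.964214
  -100.806·x − 66.286·y = -52.278311
det = -62.570·-66.286 − -30.586·-100.806 = 1064.262704
x = (177.964214·-66.286 − -30.586·-52.278311) / 1064.262704 = -12.586667
y = (-62.570·-52.278311 − 177.964214·-100.806) / 1064.262704 = 19.930149

x=-12.587 y=19.930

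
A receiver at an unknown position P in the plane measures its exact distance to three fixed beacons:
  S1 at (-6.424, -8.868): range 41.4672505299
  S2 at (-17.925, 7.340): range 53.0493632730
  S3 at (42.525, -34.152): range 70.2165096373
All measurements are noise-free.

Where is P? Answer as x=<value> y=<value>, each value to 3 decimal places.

eq1: (x + 6.424)² + (y + 8.868)² = 41.4672505299²
eq2: (x + 17.925)² + (y − 7.340)² = 53.0493632730²
eq3: (x − 42.525)² + (y + 34.152)² = 70.2165096373²
eq1−eq2, eq1−eq3 (x²,y² cancel):
  -23.002·x + 32.416·y = -839.430052
  97.898·x − 50.568·y = -355.999830
det = -23.002·-50.568 − 32.416·97.898 = -2010.296432
x = (-839.430052·-50.568 − 32.416·-355.999830) / -2010.296432 = -26.855935
y = (-23.002·-355.999830 − -839.430052·97.898) / -2010.296432 = -44.952192

x=-26.856 y=-44.952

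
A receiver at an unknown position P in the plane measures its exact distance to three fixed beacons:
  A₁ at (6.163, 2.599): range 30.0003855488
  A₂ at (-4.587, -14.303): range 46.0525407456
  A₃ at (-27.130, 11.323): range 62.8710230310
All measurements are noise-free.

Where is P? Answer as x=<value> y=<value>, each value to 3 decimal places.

eq1: (x − 6.163)² + (y − 2.599)² = 30.0003855488²
eq2: (x + 4.587)² + (y + 14.303)² = 46.0525407456²
eq3: (x + 27.130)² + (y − 11.323)² = 62.8710230310²
eq3−eq1, eq3−eq2 (x²,y² cancel):
  66.586·x − 17.448·y = 2233.232545
  45.086·x − 51.252·y = 1193.298177
det = 66.586·-51.252 − -17.448·45.086 = -2626.005144
x = (2233.232545·-51.252 − -17.448·1193.298177) / -2626.005144 = 35.657572
y = (66.586·1193.298177 − 2233.232545·45.086) / -2626.005144 = 8.084740

x=35.658 y=8.085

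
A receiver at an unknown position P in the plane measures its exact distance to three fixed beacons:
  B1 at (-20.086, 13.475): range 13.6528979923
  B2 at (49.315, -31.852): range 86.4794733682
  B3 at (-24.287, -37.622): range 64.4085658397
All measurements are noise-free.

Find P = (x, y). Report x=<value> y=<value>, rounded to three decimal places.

x=-14.878 y=26.096

eq1: (x + 20.086)² + (y − 13.475)² = 13.6528979923²
eq2: (x − 49.315)² + (y + 31.852)² = 86.4794733682²
eq3: (x + 24.287)² + (y + 37.622)² = 64.4085658397²
eq1−eq3, eq1−eq2 (x²,y² cancel):
  -8.402·x − 102.194·y = -2541.811498
  138.802·x − 90.654·y = -4430.801582
det = -8.402·-90.654 − -102.194·138.802 = 14946.406496
x = (-2541.811498·-90.654 − -102.194·-4430.801582) / 14946.406496 = -14.878222
y = (-8.402·-4430.801582 − -2541.811498·138.802) / 14946.406496 = 26.095645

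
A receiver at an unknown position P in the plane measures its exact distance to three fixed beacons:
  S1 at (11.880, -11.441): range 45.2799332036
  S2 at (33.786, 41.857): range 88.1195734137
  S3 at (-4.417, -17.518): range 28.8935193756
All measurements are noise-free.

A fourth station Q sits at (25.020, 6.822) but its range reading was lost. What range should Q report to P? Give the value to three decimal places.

62.331

eq1: (x − 11.880)² + (y + 11.441)² = 45.2799332036²
eq2: (x − 33.786)² + (y − 41.857)² = 88.1195734137²
eq3: (x + 4.417)² + (y + 17.518)² = 28.8935193756²
eq3−eq2, eq3−eq1 (x²,y² cancel):
  76.406·x + 118.750·y = -4363.111725
  32.594·x + 12.154·y = -1269.796221
det = 76.406·12.154 − 118.750·32.594 = -2941.898976
x = (-4363.111725·12.154 − 118.750·-1269.796221) / -2941.898976 = -33.229911
y = (76.406·-1269.796221 − -4363.111725·32.594) / -2941.898976 = -15.361239
|P − Q| = √((-33.229911 − 25.020)² + (-15.361239 − 6.822)²) = 62.330957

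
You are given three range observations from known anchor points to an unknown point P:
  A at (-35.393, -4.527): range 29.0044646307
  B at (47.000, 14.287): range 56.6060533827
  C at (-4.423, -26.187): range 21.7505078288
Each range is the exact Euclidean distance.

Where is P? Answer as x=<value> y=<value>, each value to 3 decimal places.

eq1: (x + 35.393)² + (y + 4.527)² = 29.0044646307²
eq2: (x − 47.000)² + (y − 14.287)² = 56.6060533827²
eq3: (x + 4.423)² + (y + 26.187)² = 21.7505078288²
eq2−eq3, eq2−eq1 (x²,y² cancel):
  -102.846·x − 80.948·y = 1023.364218
  -164.786·x − 37.628·y = 1223.026120
det = -102.846·-37.628 − -80.948·-164.786 = -9469.207840
x = (1023.364218·-37.628 − -80.948·1223.026120) / -9469.207840 = -6.388535
y = (-102.846·1223.026120 − 1023.364218·-164.786) / -9469.207840 = -4.525484

x=-6.389 y=-4.525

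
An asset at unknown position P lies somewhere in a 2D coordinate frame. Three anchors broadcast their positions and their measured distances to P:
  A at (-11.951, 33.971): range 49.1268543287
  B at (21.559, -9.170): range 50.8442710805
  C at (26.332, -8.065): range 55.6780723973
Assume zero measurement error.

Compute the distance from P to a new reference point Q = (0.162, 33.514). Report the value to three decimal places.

eq1: (x + 11.951)² + (y − 33.971)² = 49.1268543287²
eq2: (x − 21.559)² + (y + 9.170)² = 50.8442710805²
eq3: (x − 26.332)² + (y + 8.065)² = 55.6780723973²
eq3−eq2, eq3−eq1 (x²,y² cancel):
  -9.546·x − 2.210·y = 305.368776
  -76.566·x + 84.072·y = 1225.036723
det = -9.546·84.072 − -2.210·-76.566 = -971.762172
x = (305.368776·84.072 − -2.210·1225.036723) / -971.762172 = -29.204980
y = (-9.546·1225.036723 − 305.368776·-76.566) / -971.762172 = -12.026261
|P − Q| = √((-29.204980 − 0.162)² + (-12.026261 − 33.514)²) = 54.187959

54.188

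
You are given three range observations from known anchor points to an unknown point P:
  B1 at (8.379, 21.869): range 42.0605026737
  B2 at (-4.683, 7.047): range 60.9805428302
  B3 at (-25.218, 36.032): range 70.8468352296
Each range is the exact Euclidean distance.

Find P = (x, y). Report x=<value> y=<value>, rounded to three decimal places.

x=45.389 y=41.852

eq1: (x − 8.379)² + (y − 21.869)² = 42.0605026737²
eq2: (x + 4.683)² + (y − 7.047)² = 60.9805428302²
eq3: (x + 25.218)² + (y − 36.032)² = 70.8468352296²
eq2−eq1, eq2−eq3 (x²,y² cancel):
  26.124·x + 29.644·y = 2426.410823
  -41.070·x + 57.970·y = 562.014392
det = 26.124·57.970 − 29.644·-41.070 = 2731.887360
x = (2426.410823·57.970 − 29.644·562.014392) / 2731.887360 = 45.389383
y = (26.124·562.014392 − 2426.410823·-41.070) / 2731.887360 = 41.851929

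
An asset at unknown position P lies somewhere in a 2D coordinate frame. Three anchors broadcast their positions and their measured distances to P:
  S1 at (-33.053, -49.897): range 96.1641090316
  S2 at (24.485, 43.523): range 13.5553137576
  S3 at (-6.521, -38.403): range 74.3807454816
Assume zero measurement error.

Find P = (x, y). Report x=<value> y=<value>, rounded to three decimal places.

eq1: (x + 33.053)² + (y + 49.897)² = 96.1641090316²
eq2: (x − 24.485)² + (y − 43.523)² = 13.5553137576²
eq3: (x + 6.521)² + (y + 38.403)² = 74.3807454816²
eq2−eq1, eq2−eq3 (x²,y² cancel):
  -115.076·x − 186.840·y = -7975.344671
  -62.012·x − 163.852·y = -6325.201671
det = -115.076·-163.852 − -186.840·-62.012 = 7269.110672
x = (-7975.344671·-163.852 − -186.840·-6325.201671) / 7269.110672 = 17.192680
y = (-115.076·-6325.201671 − -7975.344671·-62.012) / 7269.110672 = 32.096338

x=17.193 y=32.096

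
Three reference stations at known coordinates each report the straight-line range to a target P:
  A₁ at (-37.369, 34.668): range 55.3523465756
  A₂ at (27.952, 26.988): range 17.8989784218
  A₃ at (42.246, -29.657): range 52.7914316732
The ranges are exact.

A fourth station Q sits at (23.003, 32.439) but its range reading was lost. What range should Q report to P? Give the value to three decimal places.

19.215

eq1: (x + 37.369)² + (y − 34.668)² = 55.3523465756²
eq2: (x − 27.952)² + (y − 26.988)² = 17.8989784218²
eq3: (x − 42.246)² + (y + 29.657)² = 52.7914316732²
eq2−eq3, eq2−eq1 (x²,y² cancel):
  28.588·x − 113.290·y = -1311.966113
  -130.642·x + 15.360·y = -1654.862906
det = 28.588·15.360 − -113.290·-130.642 = -14361.320500
x = (-1311.966113·15.360 − -113.290·-1654.862906) / -14361.320500 = 14.457669
y = (28.588·-1654.862906 − -1311.966113·-130.642) / -14361.320500 = 15.228899
|P − Q| = √((14.457669 − 23.003)² + (15.228899 − 32.439)²) = 19.214845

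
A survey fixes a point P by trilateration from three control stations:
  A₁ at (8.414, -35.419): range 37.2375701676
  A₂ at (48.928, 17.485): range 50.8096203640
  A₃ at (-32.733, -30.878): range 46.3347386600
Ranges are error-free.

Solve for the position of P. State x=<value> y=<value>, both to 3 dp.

x=0.852 y=1.043

eq1: (x − 8.414)² + (y + 35.419)² = 37.2375701676²
eq2: (x − 48.928)² + (y − 17.485)² = 50.8096203640²
eq3: (x + 32.733)² + (y + 30.878)² = 46.3347386600²
eq1−eq2, eq1−eq3 (x²,y² cancel):
  81.028·x + 105.808·y = 179.392562
  -82.294·x + 9.082·y = -60.672159
det = 81.028·9.082 − 105.808·-82.294 = 9443.259848
x = (179.392562·9.082 − 105.808·-60.672159) / 9443.259848 = 0.852337
y = (81.028·-60.672159 − 179.392562·-82.294) / 9443.259848 = 1.042732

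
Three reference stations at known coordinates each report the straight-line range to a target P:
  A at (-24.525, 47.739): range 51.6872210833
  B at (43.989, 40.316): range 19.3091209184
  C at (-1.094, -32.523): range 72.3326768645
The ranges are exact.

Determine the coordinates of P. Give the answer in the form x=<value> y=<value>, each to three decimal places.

x=25.502 y=34.743

eq1: (x + 24.525)² + (y − 47.739)² = 51.6872210833²
eq2: (x − 43.989)² + (y − 40.316)² = 19.3091209184²
eq3: (x + 1.094)² + (y + 32.523)² = 72.3326768645²
eq1−eq3, eq1−eq2 (x²,y² cancel):
  46.862·x − 160.524·y = -4381.992700
  137.028·x − 14.846·y = 2978.650904
det = 46.862·-14.846 − -160.524·137.028 = 21300.569420
x = (-4381.992700·-14.846 − -160.524·2978.650904) / 21300.569420 = 25.501667
y = (46.862·2978.650904 − -4381.992700·137.028) / 21300.569420 = 34.742791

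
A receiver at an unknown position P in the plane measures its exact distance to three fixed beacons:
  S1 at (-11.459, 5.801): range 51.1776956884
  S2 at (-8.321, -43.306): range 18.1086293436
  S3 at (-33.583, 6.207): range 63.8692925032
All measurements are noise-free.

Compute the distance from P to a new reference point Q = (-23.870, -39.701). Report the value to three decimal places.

33.507

eq1: (x + 11.459)² + (y − 5.801)² = 51.1776956884²
eq2: (x + 8.321)² + (y + 43.306)² = 18.1086293436²
eq3: (x + 33.583)² + (y − 6.207)² = 63.8692925032²
eq1−eq3, eq1−eq2 (x²,y² cancel):
  -44.248·x + 0.812·y = -458.745533
  6.276·x − 98.214·y = 4070.922474
det = -44.248·-98.214 − 0.812·6.276 = 4340.676960
x = (-458.745533·-98.214 − 0.812·4070.922474) / 4340.676960 = 9.618234
y = (-44.248·4070.922474 − -458.745533·6.276) / 4340.676960 = -40.834896
|P − Q| = √((9.618234 − -23.870)² + (-40.834896 − -39.701)²) = 33.507425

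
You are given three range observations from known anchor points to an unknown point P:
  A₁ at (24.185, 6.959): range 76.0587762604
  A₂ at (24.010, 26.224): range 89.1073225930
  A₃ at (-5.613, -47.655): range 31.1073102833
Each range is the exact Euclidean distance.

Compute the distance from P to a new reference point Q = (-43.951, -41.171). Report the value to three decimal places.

8.316

eq1: (x − 24.185)² + (y − 6.959)² = 76.0587762604²
eq2: (x − 24.010)² + (y − 26.224)² = 89.1073225930²
eq3: (x + 5.613)² + (y + 47.655)² = 31.1073102833²
eq3−eq1, eq3−eq2 (x²,y² cancel):
  59.596·x + 109.228·y = -6486.435581
  59.246·x + 147.758·y = -8010.776705
det = 59.596·147.758 − 109.228·59.246 = 2334.463680
x = (-6486.435581·147.758 − 109.228·-8010.776705) / 2334.463680 = -35.734816
y = (59.596·-8010.776705 − -6486.435581·59.246) / 2334.463680 = -39.887057
|P − Q| = √((-35.734816 − -43.951)² + (-39.887057 − -41.171)²) = 8.315899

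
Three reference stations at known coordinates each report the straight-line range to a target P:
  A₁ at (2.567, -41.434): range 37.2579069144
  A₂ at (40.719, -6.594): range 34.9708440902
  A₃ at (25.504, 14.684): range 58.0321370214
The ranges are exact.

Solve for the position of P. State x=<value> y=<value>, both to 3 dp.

x=39.825 y=-41.553

eq1: (x − 2.567)² + (y + 41.434)² = 37.2579069144²
eq2: (x − 40.719)² + (y + 6.594)² = 34.9708440902²
eq3: (x − 25.504)² + (y − 14.684)² = 58.0321370214²
eq3−eq1, eq3−eq2 (x²,y² cancel):
  -45.874·x − 112.236·y = 2836.869273
  30.430·x − 42.556·y = 2980.212916
det = -45.874·-42.556 − -112.236·30.430 = 5367.555424
x = (2836.869273·-42.556 − -112.236·2980.212916) / 5367.555424 = 39.824716
y = (-45.874·2980.212916 − 2836.869273·30.430) / 5367.555424 = -41.553408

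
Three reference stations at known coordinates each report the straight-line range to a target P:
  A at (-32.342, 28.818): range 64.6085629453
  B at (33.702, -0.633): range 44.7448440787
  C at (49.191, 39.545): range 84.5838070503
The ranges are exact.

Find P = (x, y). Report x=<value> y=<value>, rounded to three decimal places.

x=-1.665 y=-28.043

eq1: (x + 32.342)² + (y − 28.818)² = 64.6085629453²
eq2: (x − 33.702)² + (y + 0.633)² = 44.7448440787²
eq3: (x − 49.191)² + (y − 39.545)² = 84.5838070503²
eq1−eq2, eq1−eq3 (x²,y² cancel):
  132.088·x − 58.902·y = 1431.908739
  163.066·x + 21.454·y = -873.074591
det = 132.088·21.454 − -58.902·163.066 = 12438.729484
x = (1431.908739·21.454 − -58.902·-873.074591) / 12438.729484 = -1.664613
y = (132.088·-873.074591 − 1431.908739·163.066) / 12438.729484 = -28.042921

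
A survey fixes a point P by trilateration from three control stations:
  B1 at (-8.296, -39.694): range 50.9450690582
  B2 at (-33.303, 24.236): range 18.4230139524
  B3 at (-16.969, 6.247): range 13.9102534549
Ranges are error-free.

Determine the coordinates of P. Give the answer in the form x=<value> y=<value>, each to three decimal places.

eq1: (x + 8.296)² + (y + 39.694)² = 50.9450690582²
eq2: (x + 33.303)² + (y − 24.236)² = 18.4230139524²
eq3: (x + 16.969)² + (y − 6.247)² = 13.9102534549²
eq2−eq1, eq2−eq3 (x²,y² cancel):
  50.014·x − 127.860·y = -2308.028871
  32.668·x − 35.978·y = -1223.589243
det = 50.014·-35.978 − -127.860·32.668 = 2377.526788
x = (-2308.028871·-35.978 − -127.860·-1223.589243) / 2377.526788 = -30.876564
y = (50.014·-1223.589243 − -2308.028871·32.668) / 2377.526788 = 5.973474

x=-30.877 y=5.973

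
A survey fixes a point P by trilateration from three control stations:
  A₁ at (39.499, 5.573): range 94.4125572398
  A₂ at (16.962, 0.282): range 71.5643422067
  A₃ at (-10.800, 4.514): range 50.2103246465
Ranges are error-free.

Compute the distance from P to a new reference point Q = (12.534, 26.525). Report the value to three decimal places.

eq1: (x − 39.499)² + (y − 5.573)² = 94.4125572398²
eq2: (x − 16.962)² + (y − 0.282)² = 71.5643422067²
eq3: (x + 10.800)² + (y − 4.514)² = 50.2103246465²
eq3−eq2, eq3−eq1 (x²,y² cancel):
  55.524·x − 8.464·y = -2449.605602
  100.598·x + 2.118·y = -4938.441129
det = 55.524·2.118 − -8.464·100.598 = 969.061304
x = (-2449.605602·2.118 − -8.464·-4938.441129) / 969.061304 = -48.487366
y = (55.524·-4938.441129 − -2449.605602·100.598) / 969.061304 = -28.663389
|P − Q| = √((-48.487366 − 12.534)² + (-28.663389 − 26.525)²) = 82.276153

82.276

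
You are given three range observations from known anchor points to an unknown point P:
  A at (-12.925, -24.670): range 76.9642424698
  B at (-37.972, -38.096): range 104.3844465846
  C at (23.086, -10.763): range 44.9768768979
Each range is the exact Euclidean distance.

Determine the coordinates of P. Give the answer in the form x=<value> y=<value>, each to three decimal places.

eq1: (x + 12.925)² + (y + 24.670)² = 76.9642424698²
eq2: (x + 37.972)² + (y + 38.096)² = 104.3844465846²
eq3: (x − 23.086)² + (y + 10.763)² = 44.9768768979²
eq3−eq1, eq3−eq2 (x²,y² cancel):
  -72.022·x − 27.814·y = -3773.716203
  -122.116·x − 54.666·y = -6628.820798
det = -72.022·-54.666 − -27.814·-122.116 = 540.620228
x = (-3773.716203·-54.666 − -27.814·-6628.820798) / 540.620228 = 40.545927
y = (-72.022·-6628.820798 − -3773.716203·-122.116) / 540.620228 = 30.686613

x=40.546 y=30.687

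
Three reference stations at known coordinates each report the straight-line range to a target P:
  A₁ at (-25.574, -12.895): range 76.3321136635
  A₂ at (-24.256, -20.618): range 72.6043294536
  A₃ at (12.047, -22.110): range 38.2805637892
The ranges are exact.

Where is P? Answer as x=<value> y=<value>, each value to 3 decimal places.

eq1: (x + 25.574)² + (y + 12.895)² = 76.3321136635²
eq2: (x + 24.256)² + (y + 20.618)² = 72.6043294536²
eq3: (x − 12.047)² + (y + 22.110)² = 38.2805637892²
eq3−eq2, eq3−eq1 (x²,y² cancel):
  -72.606·x + 2.984·y = -3426.513940
  -75.242·x + 18.430·y = -4174.861820
det = -72.606·18.430 − 2.984·-75.242 = -1113.606452
x = (-3426.513940·18.430 − 2.984·-4174.861820) / -1113.606452 = 45.521346
y = (-72.606·-4174.861820 − -3426.513940·-75.242) / -1113.606452 = -40.680669

x=45.521 y=-40.681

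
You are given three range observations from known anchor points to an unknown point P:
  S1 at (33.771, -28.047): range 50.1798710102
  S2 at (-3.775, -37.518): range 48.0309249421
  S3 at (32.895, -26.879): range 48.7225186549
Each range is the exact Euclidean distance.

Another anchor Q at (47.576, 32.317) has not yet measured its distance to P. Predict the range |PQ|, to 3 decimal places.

51.241

eq1: (x − 33.771)² + (y + 28.047)² = 50.1798710102²
eq2: (x + 3.775)² + (y + 37.518)² = 48.0309249421²
eq3: (x − 32.895)² + (y + 26.879)² = 48.7225186549²
eq2−eq1, eq2−eq3 (x²,y² cancel):
  75.092·x + 18.942·y = 294.213997
  73.340·x + 21.278·y = 315.796644
det = 75.092·21.278 − 18.942·73.340 = 208.601296
x = (294.213997·21.278 − 18.942·315.796644) / 208.601296 = 1.334917
y = (75.092·315.796644 − 294.213997·73.340) / 208.601296 = 10.240334
|P − Q| = √((1.334917 − 47.576)² + (10.240334 − 32.317)²) = 51.240774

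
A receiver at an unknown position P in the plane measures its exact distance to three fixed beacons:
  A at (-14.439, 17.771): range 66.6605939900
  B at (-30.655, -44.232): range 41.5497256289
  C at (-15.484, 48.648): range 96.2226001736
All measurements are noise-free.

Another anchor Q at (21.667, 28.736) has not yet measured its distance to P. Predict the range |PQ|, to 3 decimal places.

eq1: (x + 14.439)² + (y − 17.771)² = 66.6605939900²
eq2: (x + 30.655)² + (y + 44.232)² = 41.5497256289²
eq3: (x + 15.484)² + (y − 48.648)² = 96.2226001736²
eq2−eq1, eq2−eq3 (x²,y² cancel):
  32.432·x + 124.006·y = -5089.160778
  30.342·x + 185.760·y = -7822.225773
det = 32.432·185.760 − 124.006·30.342 = 2261.978268
x = (-5089.160778·185.760 − 124.006·-7822.225773) / 2261.978268 = 10.893307
y = (32.432·-7822.225773 − -5089.160778·30.342) / 2261.978268 = -43.888622
|P − Q| = √((10.893307 − 21.667)² + (-43.888622 − 28.736)²) = 73.419400

73.419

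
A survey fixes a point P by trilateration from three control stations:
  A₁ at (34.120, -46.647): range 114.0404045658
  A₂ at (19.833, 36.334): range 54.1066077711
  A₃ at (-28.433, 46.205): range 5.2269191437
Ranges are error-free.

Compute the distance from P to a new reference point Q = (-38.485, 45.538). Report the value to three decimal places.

eq1: (x − 34.120)² + (y + 46.647)² = 114.0404045658²
eq2: (x − 19.833)² + (y − 36.334)² = 54.1066077711²
eq3: (x + 28.433)² + (y − 46.205)² = 5.2269191437²
eq2−eq3, eq2−eq1 (x²,y² cancel):
  -96.532·x + 19.742·y = 4130.034390
  28.574·x − 165.962·y = -8451.079305
det = -96.532·-165.962 − 19.742·28.574 = 15456.535876
x = (4130.034390·-165.962 − 19.742·-8451.079305) / 15456.535876 = -33.551344
y = (-96.532·-8451.079305 − 4130.034390·28.574) / 15456.535876 = 45.145173
|P − Q| = √((-33.551344 − -38.485)² + (45.145173 − 45.538)²) = 4.949270

4.949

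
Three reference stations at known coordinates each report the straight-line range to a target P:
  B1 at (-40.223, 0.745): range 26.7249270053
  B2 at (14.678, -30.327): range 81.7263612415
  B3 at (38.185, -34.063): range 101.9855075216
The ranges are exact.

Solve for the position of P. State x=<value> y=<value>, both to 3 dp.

x=-43.278 y=27.295

eq1: (x + 40.223)² + (y − 0.745)² = 26.7249270053²
eq2: (x − 14.678)² + (y + 30.327)² = 81.7263612415²
eq3: (x − 38.185)² + (y + 34.063)² = 101.9855075216²
eq3−eq1, eq3−eq2 (x²,y² cancel):
  -156.816·x + 69.616·y = 8686.884581
  -47.014·x + 7.472·y = 2238.634042
det = -156.816·7.472 − 69.616·-47.014 = 2101.197472
x = (8686.884581·7.472 − 69.616·2238.634042) / 2101.197472 = -43.278343
y = (-156.816·2238.634042 − 8686.884581·-47.014) / 2101.197472 = 27.294701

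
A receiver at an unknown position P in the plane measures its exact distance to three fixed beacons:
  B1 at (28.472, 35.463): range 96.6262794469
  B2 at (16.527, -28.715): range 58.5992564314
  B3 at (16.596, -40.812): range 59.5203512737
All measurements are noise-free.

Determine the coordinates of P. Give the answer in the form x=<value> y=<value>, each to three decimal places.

x=-42.042 y=-30.601

eq1: (x − 28.472)² + (y − 35.463)² = 96.6262794469²
eq2: (x − 16.527)² + (y + 28.715)² = 58.5992564314²
eq3: (x − 16.596)² + (y + 40.812)² = 59.5203512737²
eq1−eq3, eq1−eq2 (x²,y² cancel):
  -23.752·x − 152.550·y = 5666.733071
  -23.890·x − 128.356·y = 4932.178826
det = -23.752·-128.356 − -152.550·-23.890 = -595.707788
x = (5666.733071·-128.356 − -152.550·4932.178826) / -595.707788 = -42.041904
y = (-23.752·4932.178826 − 5666.733071·-23.890) / -595.707788 = -30.600811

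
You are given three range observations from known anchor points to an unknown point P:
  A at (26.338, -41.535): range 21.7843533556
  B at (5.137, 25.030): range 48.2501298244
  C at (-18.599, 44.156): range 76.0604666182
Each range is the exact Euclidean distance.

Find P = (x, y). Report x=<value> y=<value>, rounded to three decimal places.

eq1: (x − 26.338)² + (y + 41.535)² = 21.7843533556²
eq2: (x − 5.137)² + (y − 25.030)² = 48.2501298244²
eq3: (x + 18.599)² + (y − 44.156)² = 76.0604666182²
eq2−eq1, eq2−eq3 (x²,y² cancel):
  42.402·x − 133.130·y = 3619.473777
  -47.472·x + 38.252·y = -1814.334086
det = 42.402·38.252 − -133.130·-47.472 = -4697.986056
x = (3619.473777·38.252 − -133.130·-1814.334086) / -4697.986056 = 21.943485
y = (42.402·-1814.334086 − 3619.473777·-47.472) / -4697.986056 = -20.198499

x=21.943 y=-20.198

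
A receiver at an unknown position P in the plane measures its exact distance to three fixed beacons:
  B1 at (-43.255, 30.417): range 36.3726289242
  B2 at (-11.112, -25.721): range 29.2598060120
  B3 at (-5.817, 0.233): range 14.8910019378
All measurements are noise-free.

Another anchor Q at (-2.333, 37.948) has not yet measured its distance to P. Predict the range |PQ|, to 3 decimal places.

40.367

eq1: (x + 43.255)² + (y − 30.417)² = 36.3726289242²
eq2: (x + 11.112)² + (y + 25.721)² = 29.2598060120²
eq3: (x + 5.817)² + (y − 0.233)² = 14.8910019378²
eq3−eq1, eq3−eq2 (x²,y² cancel):
  -74.876·x + 60.368·y = 1661.070940
  -10.590·x − 51.908·y = 116.760298
det = -74.876·-51.908 − 60.368·-10.590 = 4525.960528
x = (1661.070940·-51.908 − 60.368·116.760298) / 4525.960528 = -20.608102
y = (-74.876·116.760298 − 1661.070940·-10.590) / 4525.960528 = 1.954988
|P − Q| = √((-20.608102 − -2.333)² + (1.954988 − 37.948)²) = 40.366772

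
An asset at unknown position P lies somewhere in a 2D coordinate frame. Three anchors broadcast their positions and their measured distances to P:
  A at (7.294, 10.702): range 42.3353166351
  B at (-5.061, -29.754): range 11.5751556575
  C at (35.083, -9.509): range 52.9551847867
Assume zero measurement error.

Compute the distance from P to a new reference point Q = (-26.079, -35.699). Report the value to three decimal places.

eq1: (x − 7.294)² + (y − 10.702)² = 42.3353166351²
eq2: (x + 5.061)² + (y + 29.754)² = 11.5751556575²
eq3: (x − 35.083)² + (y + 9.509)² = 52.9551847867²
eq1−eq3, eq1−eq2 (x²,y² cancel):
  55.578·x − 40.422·y = 141.530169
  -24.710·x − 80.912·y = 2401.473803
det = 55.578·-80.912 − -40.422·-24.710 = -5495.754756
x = (141.530169·-80.912 − -40.422·2401.473803) / -5495.754756 = -15.579459
y = (55.578·2401.473803 − 141.530169·-24.710) / -5495.754756 = -24.922204
|P − Q| = √((-15.579459 − -26.079)² + (-24.922204 − -35.699)²) = 15.045920

15.046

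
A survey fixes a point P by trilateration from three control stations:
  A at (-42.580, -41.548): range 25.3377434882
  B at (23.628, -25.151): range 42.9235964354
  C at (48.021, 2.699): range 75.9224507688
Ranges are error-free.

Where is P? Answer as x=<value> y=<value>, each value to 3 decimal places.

x=-18.330 y=-34.202

eq1: (x + 42.580)² + (y + 41.548)² = 25.3377434882²
eq2: (x − 23.628)² + (y + 25.151)² = 42.9235964354²
eq3: (x − 48.021)² + (y − 2.699)² = 75.9224507688²
eq2−eq1, eq2−eq3 (x²,y² cancel):
  -132.416·x − 32.794·y = 3548.871405
  48.786·x + 55.700·y = -2799.337543
det = -132.416·55.700 − -32.794·48.786 = -5775.683116
x = (3548.871405·55.700 − -32.794·-2799.337543) / -5775.683116 = -18.330414
y = (-132.416·-2799.337543 − 3548.871405·48.786) / -5775.683116 = -34.202333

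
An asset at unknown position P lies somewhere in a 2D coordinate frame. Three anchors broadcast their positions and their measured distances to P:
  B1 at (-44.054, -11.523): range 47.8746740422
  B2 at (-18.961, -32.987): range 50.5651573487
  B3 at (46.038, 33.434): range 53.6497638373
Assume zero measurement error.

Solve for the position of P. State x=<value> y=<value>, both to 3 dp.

eq1: (x + 44.054)² + (y + 11.523)² = 47.8746740422²
eq2: (x + 18.961)² + (y + 32.987)² = 50.5651573487²
eq3: (x − 46.038)² + (y − 33.434)² = 53.6497638373²
eq3−eq1, eq3−eq2 (x²,y² cancel):
  -180.184·x − 89.914·y = -577.482610
  -129.998·x − 132.842·y = -1468.206088
det = -180.184·-132.842 − -89.914·-129.998 = 12247.362756
x = (-577.482610·-132.842 − -89.914·-1468.206088) / 12247.362756 = -4.515122
y = (-180.184·-1468.206088 − -577.482610·-129.998) / 12247.362756 = 15.470732

x=-4.515 y=15.471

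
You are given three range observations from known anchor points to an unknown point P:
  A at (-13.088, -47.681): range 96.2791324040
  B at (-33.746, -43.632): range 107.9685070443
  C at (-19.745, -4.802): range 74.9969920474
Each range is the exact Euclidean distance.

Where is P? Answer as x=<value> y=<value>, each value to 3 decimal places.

eq1: (x + 13.088)² + (y + 47.681)² = 96.2791324040²
eq2: (x + 33.746)² + (y + 43.632)² = 107.9685070443²
eq3: (x + 19.745)² + (y + 4.802)² = 74.9969920474²
eq3−eq2, eq3−eq1 (x²,y² cancel):
  -28.002·x − 77.660·y = -3403.029986
  13.314·x − 85.758·y = -1613.273244
det = -28.002·-85.758 − -77.660·13.314 = 3435.360756
x = (-3403.029986·-85.758 − -77.660·-1613.273244) / 3435.360756 = 48.481152
y = (-28.002·-1613.273244 − -3403.029986·13.314) / 3435.360756 = 26.338666

x=48.481 y=26.339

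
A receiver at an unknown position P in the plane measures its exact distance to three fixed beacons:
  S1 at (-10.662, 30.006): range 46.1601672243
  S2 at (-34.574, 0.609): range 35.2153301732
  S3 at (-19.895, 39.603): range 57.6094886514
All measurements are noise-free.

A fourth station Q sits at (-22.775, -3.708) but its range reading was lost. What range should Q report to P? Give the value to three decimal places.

eq1: (x + 10.662)² + (y − 30.006)² = 46.1601672243²
eq2: (x + 34.574)² + (y − 0.609)² = 35.2153301732²
eq3: (x + 19.895)² + (y − 39.603)² = 57.6094886514²
eq2−eq3, eq2−eq1 (x²,y² cancel):
  29.358·x + 77.988·y = -1310.257426
  47.824·x + 58.794·y = -1072.335636
det = 29.358·58.794 − 77.988·47.824 = -2003.623860
x = (-1310.257426·58.794 − 77.988·-1072.335636) / -2003.623860 = -3.291055
y = (29.358·-1072.335636 − -1310.257426·47.824) / -2003.623860 = -15.561864
|P − Q| = √((-3.291055 − -22.775)² + (-15.561864 − -3.708)²) = 22.806538

22.807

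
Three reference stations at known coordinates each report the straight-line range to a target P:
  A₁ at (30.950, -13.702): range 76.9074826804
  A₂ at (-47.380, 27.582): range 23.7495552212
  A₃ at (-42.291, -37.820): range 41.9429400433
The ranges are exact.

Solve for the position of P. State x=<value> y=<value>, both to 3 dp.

x=-43.870 y=4.093

eq1: (x − 30.950)² + (y + 13.702)² = 76.9074826804²
eq2: (x + 47.380)² + (y − 27.582)² = 23.7495552212²
eq3: (x + 42.291)² + (y + 37.820)² = 41.9429400433²
eq2−eq1, eq2−eq3 (x²,y² cancel):
  156.660·x − 82.568·y = -7210.703339
  10.178·x − 130.804·y = -981.918889
det = 156.660·-130.804 − -82.568·10.178 = -19651.377536
x = (-7210.703339·-130.804 − -82.568·-981.918889) / -19651.377536 = -43.870398
y = (156.660·-981.918889 − -7210.703339·10.178) / -19651.377536 = 4.093193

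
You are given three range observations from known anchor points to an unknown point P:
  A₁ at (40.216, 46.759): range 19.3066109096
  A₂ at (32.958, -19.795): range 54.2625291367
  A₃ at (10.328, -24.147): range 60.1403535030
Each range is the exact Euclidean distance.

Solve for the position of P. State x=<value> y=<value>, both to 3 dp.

x=25.739 y=33.985

eq1: (x − 40.216)² + (y − 46.759)² = 19.3066109096²
eq2: (x − 32.958)² + (y + 19.795)² = 54.2625291367²
eq3: (x − 10.328)² + (y + 24.147)² = 60.1403535030²
eq3−eq2, eq3−eq1 (x²,y² cancel):
  45.260·x + 8.704·y = 1460.766647
  59.776·x + 141.812·y = 6358.102439
det = 45.260·141.812 − 8.704·59.776 = 5898.120816
x = (1460.766647·141.812 − 8.704·6358.102439) / 5898.120816 = 25.739269
y = (45.260·6358.102439 − 1460.766647·59.776) / 5898.120816 = 33.985219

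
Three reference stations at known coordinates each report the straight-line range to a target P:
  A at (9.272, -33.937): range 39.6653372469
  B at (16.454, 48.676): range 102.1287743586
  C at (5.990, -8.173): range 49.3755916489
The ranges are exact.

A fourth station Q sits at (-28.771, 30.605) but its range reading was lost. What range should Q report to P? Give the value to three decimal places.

eq1: (x − 9.272)² + (y + 33.937)² = 39.6653372469²
eq2: (x − 16.454)² + (y − 48.676)² = 102.1287743586²
eq3: (x − 5.990)² + (y + 8.173)² = 49.3755916489²
eq1−eq3, eq1−eq2 (x²,y² cancel):
  -6.564·x + 51.528·y = -1999.621996
  14.364·x + 165.226·y = -7454.550434
det = -6.564·165.226 − 51.528·14.364 = -1824.691656
x = (-1999.621996·165.226 − 51.528·-7454.550434) / -1824.691656 = -29.445266
y = (-6.564·-7454.550434 − -1999.621996·14.364) / -1824.691656 = -42.557458
|P − Q| = √((-29.445266 − -28.771)² + (-42.557458 − 30.605)²) = 73.165565

73.166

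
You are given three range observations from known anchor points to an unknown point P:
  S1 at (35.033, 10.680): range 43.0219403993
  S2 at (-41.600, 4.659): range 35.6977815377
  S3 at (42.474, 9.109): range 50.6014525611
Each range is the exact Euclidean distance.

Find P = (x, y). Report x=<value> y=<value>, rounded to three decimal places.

eq1: (x − 35.033)² + (y − 10.680)² = 43.0219403993²
eq2: (x + 41.600)² + (y − 4.659)² = 35.6977815377²
eq3: (x − 42.474)² + (y − 9.109)² = 50.6014525611²
eq1−eq2, eq1−eq3 (x²,y² cancel):
  -153.266·x − 12.042·y = 987.448541
  14.882·x − 3.142·y = -163.978578
det = -153.266·-3.142 − -12.042·14.882 = 660.770816
x = (987.448541·-3.142 − -12.042·-163.978578) / 660.770816 = -7.683743
y = (-153.266·-163.978578 − 987.448541·14.882) / 660.770816 = 15.795388

x=-7.684 y=15.795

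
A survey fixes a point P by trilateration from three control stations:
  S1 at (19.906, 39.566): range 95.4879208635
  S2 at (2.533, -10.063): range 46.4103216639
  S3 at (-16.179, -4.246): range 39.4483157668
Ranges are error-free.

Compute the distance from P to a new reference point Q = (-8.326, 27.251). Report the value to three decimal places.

71.569

eq1: (x − 19.906)² + (y − 39.566)² = 95.4879208635²
eq2: (x − 2.533)² + (y + 10.063)² = 46.4103216639²
eq3: (x + 16.179)² + (y + 4.246)² = 39.4483157668²
eq1−eq2, eq1−eq3 (x²,y² cancel):
  -34.746·x − 99.258·y = 5109.987940
  -72.170·x − 87.624·y = 5879.844779
det = -34.746·-87.624 − -99.258·-72.170 = -4118.866356
x = (5109.987940·-87.624 − -99.258·5879.844779) / -4118.866356 = -32.985787
y = (-34.746·5879.844779 − 5109.987940·-72.170) / -4118.866356 = -39.934955
|P − Q| = √((-32.985787 − -8.326)² + (-39.934955 − 27.251)²) = 71.568552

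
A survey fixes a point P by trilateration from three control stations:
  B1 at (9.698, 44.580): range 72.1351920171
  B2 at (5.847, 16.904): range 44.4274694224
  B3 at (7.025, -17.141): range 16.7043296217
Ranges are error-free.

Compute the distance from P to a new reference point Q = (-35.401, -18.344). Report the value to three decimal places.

eq1: (x − 9.698)² + (y − 44.580)² = 72.1351920171²
eq2: (x − 5.847)² + (y − 16.904)² = 44.4274694224²
eq3: (x − 7.025)² + (y + 17.141)² = 16.7043296217²
eq3−eq1, eq3−eq2 (x²,y² cancel):
  5.346·x + 123.442·y = -3186.188201
  -2.356·x + 68.090·y = -1717.997292
det = 5.346·68.090 − 123.442·-2.356 = 654.838492
x = (-3186.188201·68.090 − 123.442·-1717.997292) / 654.838492 = -7.443870
y = (5.346·-1717.997292 − -3186.188201·-2.356) / 654.838492 = -25.488839
|P − Q| = √((-7.443870 − -35.401)² + (-25.488839 − -18.344)²) = 28.855672

28.856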